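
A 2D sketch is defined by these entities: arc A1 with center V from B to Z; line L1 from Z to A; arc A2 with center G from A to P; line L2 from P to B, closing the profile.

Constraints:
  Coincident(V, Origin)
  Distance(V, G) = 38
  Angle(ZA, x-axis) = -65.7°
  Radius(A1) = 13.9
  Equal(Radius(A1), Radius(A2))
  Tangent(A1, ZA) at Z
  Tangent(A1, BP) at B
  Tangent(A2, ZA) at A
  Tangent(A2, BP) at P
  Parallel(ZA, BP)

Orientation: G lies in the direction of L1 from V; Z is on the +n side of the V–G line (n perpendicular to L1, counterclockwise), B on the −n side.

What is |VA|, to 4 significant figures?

40.46

Tangency of A1 to both parallel lines with radius 13.9 puts Z and B at V ± 13.9·n: Z = (12.67, 5.720), B = (-12.67, -5.720). Equal radii place A and P the same way about G: A = G + 13.9·n = (28.31, -28.91), P = G − 13.9·n = (2.969, -40.35). Then |VA| = |A − V| = 40.46.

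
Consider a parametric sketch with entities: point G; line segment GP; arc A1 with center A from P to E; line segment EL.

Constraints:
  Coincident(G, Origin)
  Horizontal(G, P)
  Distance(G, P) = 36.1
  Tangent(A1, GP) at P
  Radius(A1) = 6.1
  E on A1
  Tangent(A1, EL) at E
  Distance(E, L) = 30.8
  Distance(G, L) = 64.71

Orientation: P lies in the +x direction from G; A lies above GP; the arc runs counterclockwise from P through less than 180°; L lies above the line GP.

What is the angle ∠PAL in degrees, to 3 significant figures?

136°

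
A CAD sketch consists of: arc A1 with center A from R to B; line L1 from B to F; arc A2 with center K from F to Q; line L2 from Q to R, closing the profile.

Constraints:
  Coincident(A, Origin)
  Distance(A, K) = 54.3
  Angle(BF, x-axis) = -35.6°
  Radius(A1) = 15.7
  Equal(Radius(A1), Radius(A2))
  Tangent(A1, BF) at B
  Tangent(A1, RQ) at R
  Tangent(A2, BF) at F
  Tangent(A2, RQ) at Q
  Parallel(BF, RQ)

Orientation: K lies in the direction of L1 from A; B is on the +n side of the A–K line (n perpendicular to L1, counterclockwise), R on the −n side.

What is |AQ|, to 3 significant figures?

56.5

The slot axis is L1's direction at -35.6°, so u = (cos -35.6°, sin -35.6°) = (0.813, -0.582) and n = (−sin -35.6°, cos -35.6°) = (0.582, 0.813). A is at the origin and K lies 54.3 along u from A, so K = 54.3·u = (44.2, -31.6). Tangency of A1 to both parallel lines with radius 15.7 puts B and R at A ± 15.7·n: B = (9.14, 12.8), R = (-9.14, -12.8). Equal radii place F and Q the same way about K: F = K + 15.7·n = (53.3, -18.8), Q = K − 15.7·n = (35.0, -44.4). Then |AQ| = |Q − A| = 56.5.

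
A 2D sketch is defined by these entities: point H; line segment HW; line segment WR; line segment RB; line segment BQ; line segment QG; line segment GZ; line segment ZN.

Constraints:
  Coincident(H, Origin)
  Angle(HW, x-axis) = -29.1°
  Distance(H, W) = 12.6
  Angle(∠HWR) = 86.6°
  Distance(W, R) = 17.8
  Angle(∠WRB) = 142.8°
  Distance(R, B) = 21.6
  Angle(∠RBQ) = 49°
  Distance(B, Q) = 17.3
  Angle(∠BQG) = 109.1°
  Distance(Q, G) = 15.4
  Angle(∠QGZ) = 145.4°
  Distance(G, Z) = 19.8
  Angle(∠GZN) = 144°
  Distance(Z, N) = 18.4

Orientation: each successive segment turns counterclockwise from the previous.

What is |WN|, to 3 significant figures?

38.3

H is at the origin; HW runs at -29.1° with length 12.6, so W = (11.0, -6.13). ∠HWR = 86.6° gives WR at 64.3° from the x-axis; with |WR| = 17.8, R = (18.7, 9.91). ∠WRB = 142.8° gives RB at 102° from the x-axis; with |RB| = 21.6, B = (14.4, 31.1). ∠RBQ = 49.0° gives BQ at -128° from the x-axis; with |BQ| = 17.3, Q = (3.89, 17.4). ∠BQG = 109.1° gives QG at -56.6° from the x-axis; with |QG| = 15.4, G = (12.4, 4.50). ∠QGZ = 145.4° gives GZ at -22.0° from the x-axis; with |GZ| = 19.8, Z = (30.7, -2.92). ∠GZN = 144.0° gives ZN at 14.0° from the x-axis; with |ZN| = 18.4, N = (48.6, 1.53). Then |WN| = |N − W| = 38.3.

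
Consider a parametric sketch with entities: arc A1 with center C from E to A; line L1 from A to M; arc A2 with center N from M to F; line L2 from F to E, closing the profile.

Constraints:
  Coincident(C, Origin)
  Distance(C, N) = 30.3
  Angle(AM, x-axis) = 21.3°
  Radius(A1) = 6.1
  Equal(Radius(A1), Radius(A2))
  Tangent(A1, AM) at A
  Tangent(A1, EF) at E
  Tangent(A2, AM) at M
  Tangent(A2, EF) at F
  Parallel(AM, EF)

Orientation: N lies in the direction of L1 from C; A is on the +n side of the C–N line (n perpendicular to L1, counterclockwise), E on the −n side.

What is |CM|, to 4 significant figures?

30.91

The slot axis is L1's direction at 21.3°, so u = (cos 21.3°, sin 21.3°) = (0.9317, 0.3633) and n = (−sin 21.3°, cos 21.3°) = (-0.3633, 0.9317). C is at the origin and N lies 30.3 along u from C, so N = 30.3·u = (28.23, 11.01). Tangency of A1 to both parallel lines with radius 6.1 puts A and E at C ± 6.1·n: A = (-2.216, 5.683), E = (2.216, -5.683). Equal radii place M and F the same way about N: M = N + 6.1·n = (26.01, 16.69), F = N − 6.1·n = (30.45, 5.323). Then |CM| = |M − C| = 30.91.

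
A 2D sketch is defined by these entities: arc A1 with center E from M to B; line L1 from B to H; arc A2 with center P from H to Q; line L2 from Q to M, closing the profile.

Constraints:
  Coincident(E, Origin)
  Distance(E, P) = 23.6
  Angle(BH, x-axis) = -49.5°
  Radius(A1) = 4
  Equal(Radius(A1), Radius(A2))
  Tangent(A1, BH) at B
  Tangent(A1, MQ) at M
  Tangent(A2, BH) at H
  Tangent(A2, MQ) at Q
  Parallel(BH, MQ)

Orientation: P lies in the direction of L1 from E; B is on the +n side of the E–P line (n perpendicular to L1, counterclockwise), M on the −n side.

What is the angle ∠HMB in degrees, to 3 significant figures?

71.3°

The slot axis is L1's direction at -49.5°, so u = (cos -49.5°, sin -49.5°) = (0.649, -0.760) and n = (−sin -49.5°, cos -49.5°) = (0.760, 0.649). E is at the origin and P lies 23.6 along u from E, so P = 23.6·u = (15.3, -17.9). Tangency of A1 to both parallel lines with radius 4.0 puts B and M at E ± 4.0·n: B = (3.04, 2.60), M = (-3.04, -2.60). Equal radii place H and Q the same way about P: H = P + 4.0·n = (18.4, -15.3), Q = P − 4.0·n = (12.3, -20.5). Then cos ∠HMB = MH·MB / (|MH||MB|), giving 71.3°.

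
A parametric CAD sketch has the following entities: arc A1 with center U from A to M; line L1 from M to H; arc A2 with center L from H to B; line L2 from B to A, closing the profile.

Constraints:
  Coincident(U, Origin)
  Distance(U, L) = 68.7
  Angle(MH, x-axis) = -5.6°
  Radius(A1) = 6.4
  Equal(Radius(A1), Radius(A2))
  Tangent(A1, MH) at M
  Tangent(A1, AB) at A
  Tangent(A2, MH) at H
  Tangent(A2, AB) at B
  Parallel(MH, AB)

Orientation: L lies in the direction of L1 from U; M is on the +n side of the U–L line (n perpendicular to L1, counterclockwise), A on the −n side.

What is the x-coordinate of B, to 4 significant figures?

67.75

The slot axis is L1's direction at -5.6°, so u = (cos -5.6°, sin -5.6°) = (0.9952, -0.09758) and n = (−sin -5.6°, cos -5.6°) = (0.09758, 0.9952). U is at the origin and L lies 68.7 along u from U, so L = 68.7·u = (68.37, -6.704). Tangency of A1 to both parallel lines with radius 6.4 puts M and A at U ± 6.4·n: M = (0.6245, 6.369), A = (-0.6245, -6.369). Equal radii place H and B the same way about L: H = L + 6.4·n = (69.00, -0.3345), B = L − 6.4·n = (67.75, -13.07). So B.x = 67.75.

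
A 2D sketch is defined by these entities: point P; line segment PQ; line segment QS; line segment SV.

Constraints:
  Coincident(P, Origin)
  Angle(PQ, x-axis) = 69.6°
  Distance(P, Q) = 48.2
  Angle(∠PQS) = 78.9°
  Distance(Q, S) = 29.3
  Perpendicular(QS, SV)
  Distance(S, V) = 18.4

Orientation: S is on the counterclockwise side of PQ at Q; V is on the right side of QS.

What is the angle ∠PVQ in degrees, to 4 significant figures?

40.92°

P is at the origin; PQ runs at 69.6° with length 48.2, so Q = 48.2·(cos 69.6°, sin 69.6°) = (16.80, 45.18). ∠PQS = 78.9°, so QS runs at 69.6° + (180° − 78.9°) = 170.7° from the x-axis; with |QS| = 29.3, S = Q + 29.3·(cos 170.7°, sin 170.7°) = (-12.11, 49.91). QS ⟂ SV; with |SV| = 18.4 on the right of QS, V = S + 18.4·(0.1616, 0.9869) = (-9.140, 68.07). Then cos ∠PVQ = VP·VQ / (|VP||VQ|), giving 40.92°.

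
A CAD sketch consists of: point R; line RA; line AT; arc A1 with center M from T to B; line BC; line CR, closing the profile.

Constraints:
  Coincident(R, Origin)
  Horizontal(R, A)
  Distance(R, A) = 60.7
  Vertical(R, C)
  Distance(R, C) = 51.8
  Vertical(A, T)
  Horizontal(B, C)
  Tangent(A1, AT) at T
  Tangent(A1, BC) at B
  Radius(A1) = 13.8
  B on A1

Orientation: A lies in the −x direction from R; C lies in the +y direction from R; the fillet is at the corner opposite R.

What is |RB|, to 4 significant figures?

69.88

R is at the origin; RA is horizontal with |RA| = 60.7 and A on the −x side, so A = (-60.70, 0.000). R and C share the same x with |RC| = 51.8 and C on the +y side, so C = (0.000, 51.80). The virtual corner opposite R is at (-60.70, 51.80). Since A1 is tangent to AT there, MT ⟂ AT and A1 meets BC tangentially, so MB is at right angles to BC, with radius 13.8, so the center M sits 13.8 in from both sides at M = (-46.90, 38.00). That places the tangent points at T = (-60.70, 38.00) on AT and B = (-46.90, 51.80) on BC. Then |RB| = |B − R| = 69.88.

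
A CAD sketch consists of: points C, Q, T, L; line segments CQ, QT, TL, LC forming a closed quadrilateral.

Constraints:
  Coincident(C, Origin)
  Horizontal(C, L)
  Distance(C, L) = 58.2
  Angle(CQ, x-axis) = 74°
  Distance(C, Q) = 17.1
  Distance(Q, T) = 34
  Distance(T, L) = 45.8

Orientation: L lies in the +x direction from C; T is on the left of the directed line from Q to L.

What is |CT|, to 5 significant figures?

48.853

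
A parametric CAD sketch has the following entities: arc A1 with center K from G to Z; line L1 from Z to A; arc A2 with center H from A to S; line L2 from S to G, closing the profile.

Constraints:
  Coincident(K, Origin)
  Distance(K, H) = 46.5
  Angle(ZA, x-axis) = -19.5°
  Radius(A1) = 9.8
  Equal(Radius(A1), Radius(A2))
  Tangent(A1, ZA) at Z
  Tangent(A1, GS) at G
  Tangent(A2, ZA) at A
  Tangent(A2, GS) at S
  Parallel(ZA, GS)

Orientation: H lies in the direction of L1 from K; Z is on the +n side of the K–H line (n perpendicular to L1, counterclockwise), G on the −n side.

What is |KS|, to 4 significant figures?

47.52

Tangency of A1 to both parallel lines with radius 9.8 puts Z and G at K ± 9.8·n: Z = (3.271, 9.238), G = (-3.271, -9.238). Equal radii place A and S the same way about H: A = H + 9.8·n = (47.10, -6.284), S = H − 9.8·n = (40.56, -24.76). Then |KS| = |S − K| = 47.52.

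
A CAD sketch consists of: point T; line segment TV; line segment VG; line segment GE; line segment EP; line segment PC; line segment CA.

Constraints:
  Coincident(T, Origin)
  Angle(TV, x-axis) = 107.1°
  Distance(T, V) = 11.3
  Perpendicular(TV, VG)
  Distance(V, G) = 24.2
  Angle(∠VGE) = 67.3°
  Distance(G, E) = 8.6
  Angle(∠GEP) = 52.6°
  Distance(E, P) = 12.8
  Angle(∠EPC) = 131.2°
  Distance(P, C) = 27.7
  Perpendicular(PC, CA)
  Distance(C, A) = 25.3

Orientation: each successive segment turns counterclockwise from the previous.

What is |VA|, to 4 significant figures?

51.92

T is at the origin; TV runs at 107.1° with length 11.3, so V = (-3.323, 10.80). TV ⟂ VG, so VG runs at -162.9°; with |VG| = 24.2, G = (-26.45, 3.685). ∠VGE = 67.3° gives GE at -50.20° from the x-axis; with |GE| = 8.6, E = (-20.95, -2.923). ∠GEP = 52.6° gives EP at 77.20° from the x-axis; with |EP| = 12.8, P = (-18.11, 9.559). ∠EPC = 131.2° gives PC at 126.0° from the x-axis; with |PC| = 27.7, C = (-34.39, 31.97). PC ⟂ CA, so CA runs at -144.0°; with |CA| = 25.3, A = (-54.86, 17.10). Then |VA| = |A − V| = 51.92.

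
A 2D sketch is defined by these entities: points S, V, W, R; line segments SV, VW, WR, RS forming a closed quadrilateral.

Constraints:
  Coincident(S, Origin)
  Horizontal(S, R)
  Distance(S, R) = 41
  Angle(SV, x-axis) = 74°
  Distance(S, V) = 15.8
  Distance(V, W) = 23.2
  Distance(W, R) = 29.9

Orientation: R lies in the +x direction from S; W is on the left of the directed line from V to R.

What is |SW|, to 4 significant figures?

35.76

Checks: |VW| = 23.20 ✓; |WR| = 29.90 ✓.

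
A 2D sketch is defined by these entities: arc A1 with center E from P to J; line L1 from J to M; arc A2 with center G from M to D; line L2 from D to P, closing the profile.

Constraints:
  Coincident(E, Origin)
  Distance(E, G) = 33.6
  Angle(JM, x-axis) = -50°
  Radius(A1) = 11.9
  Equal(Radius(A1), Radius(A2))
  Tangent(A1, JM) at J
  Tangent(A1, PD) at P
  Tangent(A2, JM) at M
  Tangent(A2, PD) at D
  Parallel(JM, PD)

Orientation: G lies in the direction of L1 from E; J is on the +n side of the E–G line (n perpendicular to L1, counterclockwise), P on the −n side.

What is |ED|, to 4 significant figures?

35.65

The slot axis is L1's direction at -50.0°, so u = (cos -50.0°, sin -50.0°) = (0.6428, -0.7660) and n = (−sin -50.0°, cos -50.0°) = (0.7660, 0.6428). E is at the origin and G lies 33.6 along u from E, so G = 33.6·u = (21.60, -25.74). Tangency of A1 to both parallel lines with radius 11.9 puts J and P at E ± 11.9·n: J = (9.116, 7.649), P = (-9.116, -7.649). Equal radii place M and D the same way about G: M = G + 11.9·n = (30.71, -18.09), D = G − 11.9·n = (12.48, -33.39). Then |ED| = |D − E| = 35.65.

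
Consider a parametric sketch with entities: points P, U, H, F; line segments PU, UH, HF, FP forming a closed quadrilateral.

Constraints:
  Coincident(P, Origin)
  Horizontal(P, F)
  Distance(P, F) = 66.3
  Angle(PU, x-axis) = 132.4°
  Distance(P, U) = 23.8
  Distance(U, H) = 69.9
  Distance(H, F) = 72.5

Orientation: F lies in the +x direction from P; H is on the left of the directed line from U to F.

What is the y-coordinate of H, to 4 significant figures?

65.37

Checks: P.y = 0.00, F.y = 0.00 ✓; |UH| = 69.90 ✓; |HF| = 72.50 ✓.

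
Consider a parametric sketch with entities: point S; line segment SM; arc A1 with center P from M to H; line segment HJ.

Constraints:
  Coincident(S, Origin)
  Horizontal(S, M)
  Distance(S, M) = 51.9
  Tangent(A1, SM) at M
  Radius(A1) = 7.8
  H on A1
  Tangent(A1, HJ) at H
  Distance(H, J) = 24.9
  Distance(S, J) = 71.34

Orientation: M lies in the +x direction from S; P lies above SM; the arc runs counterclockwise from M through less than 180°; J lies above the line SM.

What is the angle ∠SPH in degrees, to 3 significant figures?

160°

S is at the origin; SM is horizontal with |SM| = 51.9 and M on the +x side, so M = (51.9, 0.00). The tangent condition forces PM to be normal to SM, so P = M + (0, 7.8) = (51.9, 7.80). Since PH ⟂ HJ (tangency), |PJ| = √(7.8² + 24.9²) = 26.1 regardless of where H sits on A1. So J lies on both circle(S, 71.34) and circle(P, 26.1); the above-SM intersection is J = (64.4, 30.7). H is the foot of the tangent from J: H = (59.6, 6.28).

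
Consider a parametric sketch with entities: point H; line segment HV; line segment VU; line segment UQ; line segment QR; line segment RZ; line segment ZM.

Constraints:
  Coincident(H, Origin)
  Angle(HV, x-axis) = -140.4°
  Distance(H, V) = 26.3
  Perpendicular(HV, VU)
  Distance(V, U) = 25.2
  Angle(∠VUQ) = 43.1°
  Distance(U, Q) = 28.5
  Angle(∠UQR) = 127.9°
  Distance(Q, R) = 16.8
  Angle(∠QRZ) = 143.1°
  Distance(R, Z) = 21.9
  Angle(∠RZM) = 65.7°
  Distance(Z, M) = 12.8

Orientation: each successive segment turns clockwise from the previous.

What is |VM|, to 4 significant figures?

15.73

H is at the origin; HV runs at -140.4° with length 26.3, so V = (-20.26, -16.76). The perpendicularity gives VU at right angles to HV, so VU runs at 129.6°; with |VU| = 25.2, U = (-36.33, 2.653). ∠VUQ = 43.1° gives UQ at -7.300° from the x-axis; with |UQ| = 28.5, Q = (-8.059, -0.9687). ∠UQR = 127.9° gives QR at -59.40° from the x-axis; with |QR| = 16.8, R = (0.4933, -15.43). ∠QRZ = 143.1° gives RZ at -96.30° from the x-axis; with |RZ| = 21.9, Z = (-1.910, -37.20). ∠RZM = 65.7° gives ZM at 149.4° from the x-axis; with |ZM| = 12.8, M = (-12.93, -30.68). Then |VM| = |M − V| = 15.73.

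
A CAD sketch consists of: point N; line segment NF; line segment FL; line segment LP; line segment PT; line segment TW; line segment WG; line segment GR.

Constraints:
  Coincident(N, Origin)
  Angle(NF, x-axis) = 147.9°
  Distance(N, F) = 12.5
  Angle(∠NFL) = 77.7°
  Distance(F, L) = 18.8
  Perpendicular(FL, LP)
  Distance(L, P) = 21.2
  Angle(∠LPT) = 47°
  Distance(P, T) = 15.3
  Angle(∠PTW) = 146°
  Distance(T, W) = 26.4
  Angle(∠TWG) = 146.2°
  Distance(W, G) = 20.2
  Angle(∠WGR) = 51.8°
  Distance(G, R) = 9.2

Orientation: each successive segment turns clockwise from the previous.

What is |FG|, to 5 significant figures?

34.978

N is at the origin; NF runs at 147.9° with length 12.5, so F = (-10.589, 6.6425). ∠NFL = 77.7° gives FL at 45.600° from the x-axis; with |FL| = 18.8, L = (2.5646, 20.075). FL is perpendicular to LP, so LP runs at -44.400°; with |LP| = 21.2, P = (17.711, 5.2417). ∠LPT = 47.0° gives PT at -177.40° from the x-axis; with |PT| = 15.3, T = (2.4272, 4.5477). ∠PTW = 146.0° gives TW at 148.60° from the x-axis; with |TW| = 26.4, W = (-20.107, 18.302). ∠TWG = 146.2° gives WG at 114.80° from the x-axis; with |WG| = 20.2, G = (-28.579, 36.639). Then |FG| = |G − F| = 34.978.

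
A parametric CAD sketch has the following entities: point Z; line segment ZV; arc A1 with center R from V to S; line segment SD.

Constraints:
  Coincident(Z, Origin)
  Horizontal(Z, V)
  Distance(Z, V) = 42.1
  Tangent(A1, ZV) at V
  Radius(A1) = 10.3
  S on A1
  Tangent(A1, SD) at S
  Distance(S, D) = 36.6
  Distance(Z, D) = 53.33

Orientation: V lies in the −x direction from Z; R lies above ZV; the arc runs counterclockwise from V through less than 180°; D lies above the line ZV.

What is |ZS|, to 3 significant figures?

33.2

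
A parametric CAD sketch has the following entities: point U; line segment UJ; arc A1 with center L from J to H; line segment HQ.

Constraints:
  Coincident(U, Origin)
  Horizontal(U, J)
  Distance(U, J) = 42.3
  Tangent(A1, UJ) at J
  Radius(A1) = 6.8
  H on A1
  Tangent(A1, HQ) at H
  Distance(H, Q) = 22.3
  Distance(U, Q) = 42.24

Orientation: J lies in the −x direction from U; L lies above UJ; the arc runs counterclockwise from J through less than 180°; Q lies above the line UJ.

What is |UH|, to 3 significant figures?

36.0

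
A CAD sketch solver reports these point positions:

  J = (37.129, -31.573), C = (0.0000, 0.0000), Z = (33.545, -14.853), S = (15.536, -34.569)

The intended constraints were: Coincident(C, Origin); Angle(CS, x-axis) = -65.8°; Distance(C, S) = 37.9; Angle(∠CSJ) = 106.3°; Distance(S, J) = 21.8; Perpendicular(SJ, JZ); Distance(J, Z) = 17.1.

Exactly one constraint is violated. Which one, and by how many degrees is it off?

Perpendicular(SJ, JZ) — off by 4.20°.

C = (0.00, 0.00) ✓; CS at -65.80° ✓; |CS| = 37.90 ✓; ∠CSJ = 106.3° ✓; |SJ| = 21.80 ✓; ∠(SJ, JZ) = 94.20° ✗; |JZ| = 17.10 ✓.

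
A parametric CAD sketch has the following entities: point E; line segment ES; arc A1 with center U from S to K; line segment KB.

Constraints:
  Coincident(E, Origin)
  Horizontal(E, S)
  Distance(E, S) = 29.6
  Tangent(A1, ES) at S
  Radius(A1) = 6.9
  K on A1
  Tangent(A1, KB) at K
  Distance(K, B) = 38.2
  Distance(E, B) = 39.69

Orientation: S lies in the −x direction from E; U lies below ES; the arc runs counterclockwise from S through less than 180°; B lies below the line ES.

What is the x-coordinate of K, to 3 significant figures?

-34.5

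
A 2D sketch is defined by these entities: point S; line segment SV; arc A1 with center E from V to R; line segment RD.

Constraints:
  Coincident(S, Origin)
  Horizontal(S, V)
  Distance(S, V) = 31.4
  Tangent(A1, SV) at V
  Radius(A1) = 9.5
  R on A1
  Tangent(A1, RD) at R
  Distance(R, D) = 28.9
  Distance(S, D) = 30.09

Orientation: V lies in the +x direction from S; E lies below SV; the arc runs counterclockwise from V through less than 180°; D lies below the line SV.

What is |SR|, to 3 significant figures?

23.8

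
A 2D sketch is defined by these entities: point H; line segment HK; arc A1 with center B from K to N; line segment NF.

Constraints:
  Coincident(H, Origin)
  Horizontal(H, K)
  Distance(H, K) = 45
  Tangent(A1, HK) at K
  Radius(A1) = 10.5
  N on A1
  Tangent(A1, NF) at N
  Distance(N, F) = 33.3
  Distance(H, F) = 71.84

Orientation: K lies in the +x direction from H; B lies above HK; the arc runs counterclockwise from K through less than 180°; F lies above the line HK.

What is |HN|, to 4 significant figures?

56.35

H is at the origin; H and K share the same y with |HK| = 45.0 and K on the +x side, so K = (45.00, 0.000). Tangency of A1 to HK means the radius BK is perpendicular to HK, so B = K + (0, 10.5) = (45.00, 10.50). Since BN ⟂ NF (tangency), |BF| = √(10.5² + 33.3²) = 34.92 regardless of where N sits on A1. So F lies on both circle(H, 71.84) and circle(B, 34.92); the above-HK intersection is F = (57.46, 43.12). N is the foot of the tangent from F: N = (55.48, 9.875).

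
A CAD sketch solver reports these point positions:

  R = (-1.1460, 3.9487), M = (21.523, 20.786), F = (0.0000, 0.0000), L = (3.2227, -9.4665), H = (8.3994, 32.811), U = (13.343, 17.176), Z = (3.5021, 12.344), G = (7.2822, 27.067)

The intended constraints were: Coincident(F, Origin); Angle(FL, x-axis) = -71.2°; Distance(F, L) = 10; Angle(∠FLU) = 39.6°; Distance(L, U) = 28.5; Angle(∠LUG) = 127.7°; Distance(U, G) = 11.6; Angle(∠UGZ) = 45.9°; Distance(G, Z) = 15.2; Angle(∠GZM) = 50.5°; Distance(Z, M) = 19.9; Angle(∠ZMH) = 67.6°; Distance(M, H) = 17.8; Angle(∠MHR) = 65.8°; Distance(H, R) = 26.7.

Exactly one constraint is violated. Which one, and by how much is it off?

Distance(H, R) = 26.7 — off by 3.70.

F = (0.00, 0.00) ✓; FL at -71.20° ✓; |FL| = 10.00 ✓; ∠FLU = 39.60° ✓; |LU| = 28.50 ✓; ∠LUG = 127.7° ✓; |UG| = 11.60 ✓; ∠UGZ = 45.90° ✓; |GZ| = 15.20 ✓; ∠GZM = 50.50° ✓; |ZM| = 19.90 ✓; ∠ZMH = 67.60° ✓; |MH| = 17.80 ✓; ∠MHR = 65.80° ✓; |HR| = 30.40 ✗.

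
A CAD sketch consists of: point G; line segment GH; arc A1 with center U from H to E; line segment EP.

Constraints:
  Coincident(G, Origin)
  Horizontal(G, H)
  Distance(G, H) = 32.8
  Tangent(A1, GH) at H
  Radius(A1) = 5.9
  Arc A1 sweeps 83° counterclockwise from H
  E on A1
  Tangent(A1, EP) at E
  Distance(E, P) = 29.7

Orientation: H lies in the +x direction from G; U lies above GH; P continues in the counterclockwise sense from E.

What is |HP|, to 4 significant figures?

35.93

G is at the origin; G and H share the same y with |GH| = 32.8 and H on the +x side, so H = (32.80, 0.000). Since A1 is tangent to GH there, UH ⟂ GH, so U = H + (0, 5.9) = (32.80, 5.900). On A1, H sits at bearing -90° from U; an 83° counterclockwise sweep puts E at bearing -7°, so E = U + 5.9·(cos -7°, sin -7°) = (38.66, 5.181). The tangent condition forces UE to be normal to EP, so EP runs along (−sin -7°, cos -7°); with |EP| = 29.7, P = (42.28, 34.66). Then |HP| = |P − H| = 35.93.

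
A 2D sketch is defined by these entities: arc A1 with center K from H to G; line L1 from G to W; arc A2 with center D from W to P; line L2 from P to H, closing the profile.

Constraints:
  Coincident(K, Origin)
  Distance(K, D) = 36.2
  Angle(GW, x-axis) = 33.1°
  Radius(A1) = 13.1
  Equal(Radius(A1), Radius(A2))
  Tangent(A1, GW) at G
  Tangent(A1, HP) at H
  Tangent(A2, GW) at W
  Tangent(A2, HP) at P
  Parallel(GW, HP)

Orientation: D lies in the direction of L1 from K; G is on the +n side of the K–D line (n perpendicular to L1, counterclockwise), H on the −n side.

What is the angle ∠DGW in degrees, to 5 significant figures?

19.894°

The slot axis is L1's direction at 33.1°, so u = (cos 33.1°, sin 33.1°) = (0.83772, 0.54610) and n = (−sin 33.1°, cos 33.1°) = (-0.54610, 0.83772). K is at the origin and D lies 36.2 along u from K, so D = 36.2·u = (30.325, 19.769). Tangency of A1 to both parallel lines with radius 13.1 puts G and H at K ± 13.1·n: G = (-7.1539, 10.974), H = (7.1539, -10.974). Equal radii place W and P the same way about D: W = D + 13.1·n = (23.171, 30.743), P = D − 13.1·n = (37.479, 8.7948). Then cos ∠DGW = GD·GW / (|GD||GW|), giving 19.894°.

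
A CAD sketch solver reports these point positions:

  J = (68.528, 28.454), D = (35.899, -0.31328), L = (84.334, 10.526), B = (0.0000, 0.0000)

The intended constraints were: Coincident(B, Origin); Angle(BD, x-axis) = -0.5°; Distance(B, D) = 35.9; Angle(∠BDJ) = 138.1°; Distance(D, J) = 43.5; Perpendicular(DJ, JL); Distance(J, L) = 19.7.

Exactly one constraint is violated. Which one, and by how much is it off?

Distance(J, L) = 19.7 — off by 4.20.

B = (0.00, 0.00) ✓; BD at -0.5000° ✓; |BD| = 35.90 ✓; ∠BDJ = 138.1° ✓; |DJ| = 43.50 ✓; ∠(DJ, JL) = 90.00° ✓; |JL| = 23.90 ✗.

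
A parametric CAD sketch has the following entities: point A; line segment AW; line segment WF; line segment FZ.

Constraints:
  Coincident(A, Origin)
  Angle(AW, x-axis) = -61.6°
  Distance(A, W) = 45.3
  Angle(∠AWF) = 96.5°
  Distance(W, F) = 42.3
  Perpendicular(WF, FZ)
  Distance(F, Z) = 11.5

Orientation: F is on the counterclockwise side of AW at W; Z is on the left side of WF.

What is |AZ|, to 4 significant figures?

58.07

A is at the origin; AW runs at -61.6° with length 45.3, so W = 45.3·(cos -61.6°, sin -61.6°) = (21.55, -39.85). ∠AWF = 96.5°, so WF runs at -61.6° + (180° − 96.5°) = 21.90° from the x-axis; with |WF| = 42.3, F = W + 42.3·(cos 21.90°, sin 21.90°) = (60.79, -24.07). WF ⟂ FZ; with |FZ| = 11.5 on the left of WF, Z = F + 11.5·(-0.3730, 0.9278) = (56.50, -13.40). Then |AZ| = |Z − A| = 58.07.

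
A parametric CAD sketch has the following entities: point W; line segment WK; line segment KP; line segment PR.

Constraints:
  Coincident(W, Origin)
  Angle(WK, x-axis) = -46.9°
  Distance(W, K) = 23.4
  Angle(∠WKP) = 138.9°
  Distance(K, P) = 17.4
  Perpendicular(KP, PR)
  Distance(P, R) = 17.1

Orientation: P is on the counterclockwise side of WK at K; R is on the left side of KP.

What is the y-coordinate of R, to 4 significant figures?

-1.832

∠WKP = 138.9°, so KP runs at -46.9° + (180° − 138.9°) = -5.800° from the x-axis; with |KP| = 17.4, P = K + 17.4·(cos -5.800°, sin -5.800°) = (33.30, -18.84). KP ⟂ PR; with |PR| = 17.1 on the left of KP, R = P + 17.1·(0.1011, 0.9949) = (35.03, -1.832). So R.y = -1.832.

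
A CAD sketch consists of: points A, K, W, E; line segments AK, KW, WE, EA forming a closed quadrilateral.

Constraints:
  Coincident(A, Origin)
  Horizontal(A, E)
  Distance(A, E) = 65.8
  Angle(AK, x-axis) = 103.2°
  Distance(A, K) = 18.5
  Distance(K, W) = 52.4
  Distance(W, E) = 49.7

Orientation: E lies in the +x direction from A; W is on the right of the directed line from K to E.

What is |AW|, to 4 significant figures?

35.42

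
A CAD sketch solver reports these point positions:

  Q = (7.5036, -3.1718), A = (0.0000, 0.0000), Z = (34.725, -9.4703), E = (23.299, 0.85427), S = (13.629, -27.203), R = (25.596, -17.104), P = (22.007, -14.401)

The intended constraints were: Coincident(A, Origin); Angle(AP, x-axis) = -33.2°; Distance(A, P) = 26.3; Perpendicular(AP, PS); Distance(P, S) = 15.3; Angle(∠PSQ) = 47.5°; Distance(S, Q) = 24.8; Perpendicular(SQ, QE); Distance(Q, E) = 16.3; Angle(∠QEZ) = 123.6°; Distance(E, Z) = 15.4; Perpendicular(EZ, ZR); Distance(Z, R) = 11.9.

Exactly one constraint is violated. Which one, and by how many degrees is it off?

Perpendicular(EZ, ZR) — off by 8.00°.

A = (0.00, 0.00) ✓; AP at -33.20° ✓; |AP| = 26.30 ✓; ∠(AP, PS) = 90.00° ✓; |PS| = 15.30 ✓; ∠PSQ = 47.50° ✓; |SQ| = 24.80 ✓; ∠(SQ, QE) = 90.00° ✓; |QE| = 16.30 ✓; ∠QEZ = 123.6° ✓; |EZ| = 15.40 ✓; ∠(EZ, ZR) = 98.00° ✗; |ZR| = 11.90 ✓.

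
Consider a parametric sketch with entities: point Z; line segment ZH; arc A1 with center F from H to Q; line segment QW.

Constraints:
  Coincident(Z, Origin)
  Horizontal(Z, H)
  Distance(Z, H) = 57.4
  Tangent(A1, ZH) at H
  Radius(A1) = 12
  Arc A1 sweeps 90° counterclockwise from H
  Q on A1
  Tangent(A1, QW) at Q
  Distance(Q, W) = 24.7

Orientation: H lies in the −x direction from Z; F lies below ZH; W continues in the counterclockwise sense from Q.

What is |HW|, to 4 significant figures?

38.61

On A1, H sits at bearing 90° from F; a 90° counterclockwise sweep puts Q at bearing 180°, so Q = F + 12.0·(cos 180°, sin 180°) = (-69.40, -12.00). The tangent condition forces FQ to be normal to QW, so QW runs along (−sin 180°, cos 180°); with |QW| = 24.7, W = (-69.40, -36.70). Then |HW| = |W − H| = 38.61.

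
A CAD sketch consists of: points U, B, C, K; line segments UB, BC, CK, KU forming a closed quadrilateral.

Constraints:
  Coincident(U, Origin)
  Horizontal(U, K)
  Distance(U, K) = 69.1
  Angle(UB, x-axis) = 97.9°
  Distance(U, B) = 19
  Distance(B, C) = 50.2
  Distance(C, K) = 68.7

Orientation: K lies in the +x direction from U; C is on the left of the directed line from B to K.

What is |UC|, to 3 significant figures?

64.3

Checks: U = (0.00, 0.00) ✓; |BC| = 50.20 ✓; |CK| = 68.70 ✓.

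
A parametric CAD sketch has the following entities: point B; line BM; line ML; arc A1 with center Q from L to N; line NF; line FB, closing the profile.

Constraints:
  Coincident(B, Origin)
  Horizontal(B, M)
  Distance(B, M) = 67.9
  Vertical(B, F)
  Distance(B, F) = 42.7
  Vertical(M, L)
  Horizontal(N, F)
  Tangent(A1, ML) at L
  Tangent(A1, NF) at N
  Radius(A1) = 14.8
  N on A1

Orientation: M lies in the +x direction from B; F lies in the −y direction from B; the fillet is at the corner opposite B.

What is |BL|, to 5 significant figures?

73.409

B is at the origin; BM is horizontal with |BM| = 67.9 and M on the +x side, so M = (67.900, 0.0000). BF is vertical with |BF| = 42.7 and F on the −y side, so F = (0.0000, -42.700). The virtual corner opposite B is at (67.900, -42.700). Since A1 is tangent to ML there, QL ⟂ ML and tangency of A1 to NF means the radius QN is perpendicular to NF, with radius 14.8, so the center Q sits 14.8 in from both sides at Q = (53.100, -27.900). That places the tangent points at L = (67.900, -27.900) on ML and N = (53.100, -42.700) on NF. Then |BL| = |L − B| = 73.409.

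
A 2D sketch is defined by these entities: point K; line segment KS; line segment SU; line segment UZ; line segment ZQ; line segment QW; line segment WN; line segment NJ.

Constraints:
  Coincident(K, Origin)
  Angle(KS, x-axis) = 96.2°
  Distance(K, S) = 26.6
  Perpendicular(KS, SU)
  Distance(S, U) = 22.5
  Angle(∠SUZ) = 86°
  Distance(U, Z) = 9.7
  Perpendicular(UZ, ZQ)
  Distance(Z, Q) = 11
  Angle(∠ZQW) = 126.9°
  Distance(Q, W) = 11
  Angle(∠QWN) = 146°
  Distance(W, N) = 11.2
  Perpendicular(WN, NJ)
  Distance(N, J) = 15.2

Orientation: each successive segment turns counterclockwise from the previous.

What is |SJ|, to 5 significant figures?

23.190

K is at the origin; KS runs at 96.2° with length 26.6, so S = (-2.8728, 26.444). KS is perpendicular to SU, so SU runs at -173.80°; with |SU| = 22.5, U = (-25.241, 24.014). ∠SUZ = 86.0° gives UZ at -79.800° from the x-axis; with |UZ| = 9.7, Z = (-23.523, 14.468). UZ is perpendicular to ZQ, so ZQ runs at 10.200°; with |ZQ| = 11.0, Q = (-12.697, 16.416). ∠ZQW = 126.9° gives QW at 63.300° from the x-axis; with |QW| = 11.0, W = (-7.7548, 26.243). ∠QWN = 146.0° gives WN at 97.300° from the x-axis; with |WN| = 11.2, N = (-9.1779, 37.352). The perpendicularity gives NJ at right angles to WN, so NJ runs at -172.70°; with |NJ| = 15.2, J = (-24.255, 35.421). Then |SJ| = |J − S| = 23.190.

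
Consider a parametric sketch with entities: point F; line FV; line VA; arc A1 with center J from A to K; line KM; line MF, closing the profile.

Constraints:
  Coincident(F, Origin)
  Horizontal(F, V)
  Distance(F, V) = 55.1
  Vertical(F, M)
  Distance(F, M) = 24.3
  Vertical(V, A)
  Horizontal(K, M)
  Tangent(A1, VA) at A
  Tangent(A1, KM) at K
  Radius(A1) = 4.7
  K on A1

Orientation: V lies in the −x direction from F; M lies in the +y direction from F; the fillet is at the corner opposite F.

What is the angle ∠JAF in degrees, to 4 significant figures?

19.58°

The virtual corner opposite F is at (-55.10, 24.30). The tangent condition forces JA to be normal to VA and tangency of A1 to KM means the radius JK is perpendicular to KM, with radius 4.7, so the center J sits 4.7 in from both sides at J = (-50.40, 19.60). That places the tangent points at A = (-55.10, 19.60) on VA and K = (-50.40, 24.30) on KM. Then cos ∠JAF = AJ·AF / (|AJ||AF|), giving 19.58°.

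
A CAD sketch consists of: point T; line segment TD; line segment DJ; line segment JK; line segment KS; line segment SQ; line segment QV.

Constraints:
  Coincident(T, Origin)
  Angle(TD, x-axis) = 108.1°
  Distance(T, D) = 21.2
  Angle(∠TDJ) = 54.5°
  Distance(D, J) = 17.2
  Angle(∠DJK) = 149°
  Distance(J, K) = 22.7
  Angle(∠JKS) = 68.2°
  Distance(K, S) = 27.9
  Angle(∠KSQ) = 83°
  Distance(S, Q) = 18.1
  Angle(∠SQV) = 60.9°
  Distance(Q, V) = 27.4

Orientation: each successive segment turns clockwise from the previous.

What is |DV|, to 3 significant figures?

35.0

∠KSQ = 83.0° gives SQ at 103° from the x-axis; with |SQ| = 18.1, Q = (-5.36, 6.23). ∠SQV = 60.9° gives QV at -16.3° from the x-axis; with |QV| = 27.4, V = (20.9, -1.46). Then |DV| = |V − D| = 35.0.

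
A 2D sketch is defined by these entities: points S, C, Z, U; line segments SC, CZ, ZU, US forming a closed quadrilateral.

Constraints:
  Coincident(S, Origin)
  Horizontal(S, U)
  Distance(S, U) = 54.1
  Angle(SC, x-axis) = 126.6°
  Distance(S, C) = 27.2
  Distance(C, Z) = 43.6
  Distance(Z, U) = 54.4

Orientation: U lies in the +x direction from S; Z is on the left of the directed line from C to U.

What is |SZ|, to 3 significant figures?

48.6

Checks: |CZ| = 43.60 ✓; |ZU| = 54.40 ✓.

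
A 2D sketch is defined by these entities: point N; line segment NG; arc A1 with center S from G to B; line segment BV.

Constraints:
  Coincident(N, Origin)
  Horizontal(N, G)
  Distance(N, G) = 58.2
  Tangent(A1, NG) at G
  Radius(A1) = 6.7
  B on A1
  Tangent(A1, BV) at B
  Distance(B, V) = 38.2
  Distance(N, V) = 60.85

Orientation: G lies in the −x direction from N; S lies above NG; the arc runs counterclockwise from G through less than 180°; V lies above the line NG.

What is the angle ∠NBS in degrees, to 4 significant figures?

173.4°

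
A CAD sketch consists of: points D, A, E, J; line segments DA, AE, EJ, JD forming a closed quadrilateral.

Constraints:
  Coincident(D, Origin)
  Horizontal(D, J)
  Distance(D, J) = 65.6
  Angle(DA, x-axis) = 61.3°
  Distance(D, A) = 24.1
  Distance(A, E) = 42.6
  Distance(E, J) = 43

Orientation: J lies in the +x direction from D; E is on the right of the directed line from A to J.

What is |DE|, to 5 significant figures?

32.676

Checks: |AE| = 42.60 ✓; |EJ| = 43.00 ✓.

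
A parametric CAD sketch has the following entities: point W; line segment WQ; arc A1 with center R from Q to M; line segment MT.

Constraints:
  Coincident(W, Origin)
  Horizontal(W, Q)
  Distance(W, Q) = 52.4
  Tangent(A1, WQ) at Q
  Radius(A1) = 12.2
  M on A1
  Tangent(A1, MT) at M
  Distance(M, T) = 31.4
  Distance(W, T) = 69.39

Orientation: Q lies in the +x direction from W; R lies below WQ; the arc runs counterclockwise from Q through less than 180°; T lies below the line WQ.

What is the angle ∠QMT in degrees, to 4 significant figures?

124.7°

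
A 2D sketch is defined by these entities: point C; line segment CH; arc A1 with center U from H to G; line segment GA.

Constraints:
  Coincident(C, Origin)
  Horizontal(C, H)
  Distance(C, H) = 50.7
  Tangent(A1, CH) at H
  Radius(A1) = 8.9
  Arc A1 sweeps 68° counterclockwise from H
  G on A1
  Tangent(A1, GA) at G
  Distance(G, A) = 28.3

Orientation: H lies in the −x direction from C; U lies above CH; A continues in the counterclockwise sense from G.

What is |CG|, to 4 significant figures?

42.81

Tangency of A1 to CH means the radius UH is perpendicular to CH, so U = H + (0, 8.9) = (-50.70, 8.900). On A1, H sits at bearing -90° from U; a 68° counterclockwise sweep puts G at bearing -22°, so G = U + 8.9·(cos -22°, sin -22°) = (-42.45, 5.566). Then |CG| = |G − C| = 42.81.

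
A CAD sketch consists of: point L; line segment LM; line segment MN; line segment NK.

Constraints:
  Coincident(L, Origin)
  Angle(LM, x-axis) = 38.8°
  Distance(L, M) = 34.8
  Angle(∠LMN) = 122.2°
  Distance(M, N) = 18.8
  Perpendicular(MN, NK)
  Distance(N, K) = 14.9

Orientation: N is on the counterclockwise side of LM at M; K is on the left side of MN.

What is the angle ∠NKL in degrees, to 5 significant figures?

111.28°

L is at the origin; LM runs at 38.8° with length 34.8, so M = 34.8·(cos 38.8°, sin 38.8°) = (27.121, 21.806). ∠LMN = 122.2°, so MN runs at 38.8° + (180° − 122.2°) = 96.600° from the x-axis; with |MN| = 18.8, N = M + 18.8·(cos 96.600°, sin 96.600°) = (24.960, 40.481). The perpendicularity gives NK at right angles to MN; with |NK| = 14.9 on the left of MN, K = N + 14.9·(-0.99337, -0.11494) = (10.159, 38.769). Then cos ∠NKL = KN·KL / (|KN||KL|), giving 111.28°.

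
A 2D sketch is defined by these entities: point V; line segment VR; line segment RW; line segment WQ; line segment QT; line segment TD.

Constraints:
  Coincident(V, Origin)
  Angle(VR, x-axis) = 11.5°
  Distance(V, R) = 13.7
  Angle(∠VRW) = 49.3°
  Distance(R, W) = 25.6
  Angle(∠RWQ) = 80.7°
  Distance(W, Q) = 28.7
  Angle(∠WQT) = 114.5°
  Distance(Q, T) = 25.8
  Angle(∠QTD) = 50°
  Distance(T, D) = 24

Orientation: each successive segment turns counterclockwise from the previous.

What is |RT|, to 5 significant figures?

35.307

∠RWQ = 80.7° gives WQ at -118.50° from the x-axis; with |WQ| = 28.7, Q = (-20.497, -6.8003). ∠WQT = 114.5° gives QT at -53.000° from the x-axis; with |QT| = 25.8, T = (-4.9706, -27.405). Then |RT| = |T − R| = 35.307.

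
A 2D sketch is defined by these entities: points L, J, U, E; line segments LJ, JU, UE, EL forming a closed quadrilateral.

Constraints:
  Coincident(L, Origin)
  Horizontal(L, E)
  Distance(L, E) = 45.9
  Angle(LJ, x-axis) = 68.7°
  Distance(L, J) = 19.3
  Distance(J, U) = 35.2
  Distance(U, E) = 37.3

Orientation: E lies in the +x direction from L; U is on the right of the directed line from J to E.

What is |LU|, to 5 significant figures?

20.970

L is at the origin; L and E share the same y with |LE| = 45.9 and E in +x, so E = (45.9, 0). LJ runs at 68.7° with |LJ| = 19.3, so J = (7.0107, 17.982). U is determined by |JU| = 35.2 and |UE| = 37.3 together: it lies at the intersection of circle(J, 35.2) and circle(E, 37.3). With |JE| = 42.845, the foot of the radical line on JE is 19.646 from J and the perpendicular offset is √(35.2² − 19.646²) = 29.208. Taking the right-of-JE solution: U = (12.585, -16.774).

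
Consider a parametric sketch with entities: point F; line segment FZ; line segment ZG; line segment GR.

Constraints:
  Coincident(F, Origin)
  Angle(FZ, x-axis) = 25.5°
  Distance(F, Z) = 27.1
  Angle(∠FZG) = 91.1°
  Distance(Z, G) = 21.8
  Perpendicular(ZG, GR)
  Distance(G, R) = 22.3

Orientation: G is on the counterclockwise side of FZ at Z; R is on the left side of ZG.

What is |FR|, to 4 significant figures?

22.83

F is at the origin; FZ runs at 25.5° with length 27.1, so Z = 27.1·(cos 25.5°, sin 25.5°) = (24.46, 11.67). ∠FZG = 91.1°, so ZG runs at 25.5° + (180° − 91.1°) = 114.4° from the x-axis; with |ZG| = 21.8, G = Z + 21.8·(cos 114.4°, sin 114.4°) = (15.45, 31.52). ZG is perpendicular to GR; with |GR| = 22.3 on the left of ZG, R = G + 22.3·(-0.9107, -0.4131) = (-4.854, 22.31). Then |FR| = |R − F| = 22.83.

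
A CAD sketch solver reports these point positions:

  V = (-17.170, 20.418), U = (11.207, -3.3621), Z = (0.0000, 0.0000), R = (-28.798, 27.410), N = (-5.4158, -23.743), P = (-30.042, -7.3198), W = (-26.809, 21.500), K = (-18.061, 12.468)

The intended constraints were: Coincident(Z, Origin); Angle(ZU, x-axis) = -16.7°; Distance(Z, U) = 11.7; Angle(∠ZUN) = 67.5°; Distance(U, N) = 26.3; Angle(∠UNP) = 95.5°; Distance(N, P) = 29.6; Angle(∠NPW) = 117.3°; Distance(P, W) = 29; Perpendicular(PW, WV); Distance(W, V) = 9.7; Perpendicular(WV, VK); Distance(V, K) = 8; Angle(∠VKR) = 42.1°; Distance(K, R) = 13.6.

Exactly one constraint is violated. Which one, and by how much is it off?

Distance(K, R) = 13.6 — off by 4.80.

Z = (0.00, 0.00) ✓; ZU at -16.70° ✓; |ZU| = 11.70 ✓; ∠ZUN = 67.50° ✓; |UN| = 26.30 ✓; ∠UNP = 95.50° ✓; |NP| = 29.60 ✓; ∠NPW = 117.3° ✓; |PW| = 29.00 ✓; ∠(PW, WV) = 90.00° ✓; |WV| = 9.700 ✓; ∠(WV, VK) = 89.99° ✓; |VK| = 8.000 ✓; ∠VKR = 42.09° ✓; |KR| = 18.40 ✗.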